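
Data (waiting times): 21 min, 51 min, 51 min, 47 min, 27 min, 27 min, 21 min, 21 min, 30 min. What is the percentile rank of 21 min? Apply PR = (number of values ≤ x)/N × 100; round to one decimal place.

33.3

N = 9.
Strictly below 21: 0. Equal to 21: 3.
PR = 3/9 × 100 = 33.3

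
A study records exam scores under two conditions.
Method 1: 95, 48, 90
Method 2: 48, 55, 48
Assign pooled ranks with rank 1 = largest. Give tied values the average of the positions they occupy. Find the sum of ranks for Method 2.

13

Sorted (descending): 95, 90, 55, 48, 48, 48
The 3 values of 48 occupy positions 4–6 → average rank 5.
Method 2 values → pooled ranks: 48→5, 55→3, 48→5
Rank sum = 5 + 3 + 5 = 13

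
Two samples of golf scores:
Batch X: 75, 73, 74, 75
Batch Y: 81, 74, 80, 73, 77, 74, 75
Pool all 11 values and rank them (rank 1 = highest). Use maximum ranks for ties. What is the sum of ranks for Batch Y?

Sorted (descending): 81, 80, 77, 75, 75, 75, 74, 74, 74, 73, 73
The 3 values of 75 occupy positions 4–6 → each gets rank 6.
The 3 values of 74 occupy positions 7–9 → each gets rank 9.
The 2 values of 73 occupy positions 10–11 → each gets rank 11.
Batch Y values → pooled ranks: 81→1, 74→9, 80→2, 73→11, 77→3, 74→9, 75→6
Rank sum = 1 + 9 + 2 + 11 + 3 + 9 + 6 = 41

41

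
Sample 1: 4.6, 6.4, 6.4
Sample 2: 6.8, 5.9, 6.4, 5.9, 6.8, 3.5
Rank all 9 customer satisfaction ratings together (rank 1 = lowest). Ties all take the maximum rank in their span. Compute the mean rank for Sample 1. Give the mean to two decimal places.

5.33

Sorted (ascending): 3.5, 4.6, 5.9, 5.9, 6.4, 6.4, 6.4, 6.8, 6.8
The 2 values of 5.9 occupy positions 3–4 → each gets rank 4.
The 3 values of 6.4 occupy positions 5–7 → each gets rank 7.
The 2 values of 6.8 occupy positions 8–9 → each gets rank 9.
Sample 1 values → pooled ranks: 4.6→2, 6.4→7, 6.4→7
Mean rank = (2 + 7 + 7) / 3 = 5.33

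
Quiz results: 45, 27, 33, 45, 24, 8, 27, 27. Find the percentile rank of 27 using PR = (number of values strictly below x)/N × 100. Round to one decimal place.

25.0

N = 8.
Strictly below 27: 2. Equal to 27: 3.
PR = 2/8 × 100 = 25.0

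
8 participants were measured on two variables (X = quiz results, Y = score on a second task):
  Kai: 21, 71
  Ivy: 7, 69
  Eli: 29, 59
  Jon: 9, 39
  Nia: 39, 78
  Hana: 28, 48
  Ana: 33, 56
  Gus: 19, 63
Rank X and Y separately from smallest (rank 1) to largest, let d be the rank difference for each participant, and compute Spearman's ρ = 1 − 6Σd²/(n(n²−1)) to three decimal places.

Ranks of variable 1: 4, 1, 6, 2, 8, 5, 7, 3
Ranks of variable 2: 7, 6, 4, 1, 8, 2, 3, 5
d = r₁ − r₂: -3, -5, 2, 1, 0, 3, 4, -2
d²: 9, 25, 4, 1, 0, 9, 16, 4; Σd² = 68
ρ = 1 − 6·68/(8·63) = 1 − 408/504 = 0.190

0.190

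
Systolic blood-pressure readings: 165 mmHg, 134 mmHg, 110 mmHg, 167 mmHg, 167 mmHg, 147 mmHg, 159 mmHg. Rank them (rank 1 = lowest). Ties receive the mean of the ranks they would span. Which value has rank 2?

Sorted (ascending): 110, 134, 147, 159, 165, 167, 167
The 2 values of 167 occupy positions 6–7 → average rank (6+7)/2 = 6.5.
Rank 2 → value 134.

134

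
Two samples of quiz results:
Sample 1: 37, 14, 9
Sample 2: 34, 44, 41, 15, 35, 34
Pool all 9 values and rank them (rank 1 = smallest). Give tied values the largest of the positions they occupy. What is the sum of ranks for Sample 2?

36

Sorted (ascending): 9, 14, 15, 34, 34, 35, 37, 41, 44
The 2 values of 34 occupy positions 4–5 → each gets rank 5.
Sample 2 values → pooled ranks: 34→5, 44→9, 41→8, 15→3, 35→6, 34→5
Rank sum = 5 + 9 + 8 + 3 + 6 + 5 = 36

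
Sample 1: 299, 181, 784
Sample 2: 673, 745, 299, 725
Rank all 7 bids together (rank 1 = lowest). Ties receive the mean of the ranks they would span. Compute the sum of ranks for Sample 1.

10.5

Sorted (ascending): 181, 299, 299, 673, 725, 745, 784
The 2 values of 299 occupy positions 2–3 → average rank (2+3)/2 = 2.5.
Sample 1 values → pooled ranks: 299→2.5, 181→1, 784→7
Rank sum = 2.5 + 1 + 7 = 10.5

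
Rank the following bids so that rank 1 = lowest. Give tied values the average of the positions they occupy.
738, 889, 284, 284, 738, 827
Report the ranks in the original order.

Sorted (ascending): 284, 284, 738, 738, 827, 889
The 2 values of 284 occupy positions 1–2 → average rank (1+2)/2 = 1.5.
The 2 values of 738 occupy positions 3–4 → average rank (3+4)/2 = 3.5.

3.5, 6, 1.5, 1.5, 3.5, 5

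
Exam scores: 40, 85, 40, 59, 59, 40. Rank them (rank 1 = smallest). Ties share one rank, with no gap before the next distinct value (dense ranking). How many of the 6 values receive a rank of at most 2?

5

Sorted (ascending): 40, 40, 40, 59, 59, 85
The 3 values of 40 share dense rank 1.
The 2 values of 59 share dense rank 2.
Remaining distinct values take the next consecutive integers.
Ranks ≤ 2: {1, 1, 1, 2, 2} → 5 values.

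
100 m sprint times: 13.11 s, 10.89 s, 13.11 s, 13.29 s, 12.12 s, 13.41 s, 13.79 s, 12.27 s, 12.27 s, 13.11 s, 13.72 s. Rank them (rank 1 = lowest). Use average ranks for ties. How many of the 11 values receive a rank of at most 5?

Sorted (ascending): 10.89, 12.12, 12.27, 12.27, 13.11, 13.11, 13.11, 13.29, 13.41, 13.72, 13.79
The 2 values of 12.27 occupy positions 3–4 → average rank (3+4)/2 = 3.5.
The 3 values of 13.11 occupy positions 5–7 → average rank 6.
Ranks ≤ 5: {1, 2, 3.5, 3.5} → 4 values.

4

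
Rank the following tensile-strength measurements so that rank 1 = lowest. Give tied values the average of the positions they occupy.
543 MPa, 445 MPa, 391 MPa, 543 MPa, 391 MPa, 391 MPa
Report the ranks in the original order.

Sorted (ascending): 391, 391, 391, 445, 543, 543
The 3 values of 391 occupy positions 1–3 → average rank 2.
The 2 values of 543 occupy positions 5–6 → average rank (5+6)/2 = 5.5.

5.5, 4, 2, 5.5, 2, 2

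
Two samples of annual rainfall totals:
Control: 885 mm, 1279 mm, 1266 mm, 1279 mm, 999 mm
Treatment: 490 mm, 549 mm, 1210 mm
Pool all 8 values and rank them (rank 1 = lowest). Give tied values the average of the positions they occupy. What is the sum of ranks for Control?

Sorted (ascending): 490, 549, 885, 999, 1210, 1266, 1279, 1279
The 2 values of 1279 occupy positions 7–8 → average rank (7+8)/2 = 7.5.
Control values → pooled ranks: 885→3, 1279→7.5, 1266→6, 1279→7.5, 999→4
Rank sum = 3 + 7.5 + 6 + 7.5 + 4 = 28

28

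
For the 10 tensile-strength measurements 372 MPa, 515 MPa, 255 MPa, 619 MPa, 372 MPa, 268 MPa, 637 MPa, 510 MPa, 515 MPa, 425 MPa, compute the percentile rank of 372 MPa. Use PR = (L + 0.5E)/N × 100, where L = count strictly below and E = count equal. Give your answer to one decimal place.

N = 10.
Strictly below 372: 2. Equal to 372: 2.
PR = (2 + 0.5·2)/10 × 100 = 30.0

30.0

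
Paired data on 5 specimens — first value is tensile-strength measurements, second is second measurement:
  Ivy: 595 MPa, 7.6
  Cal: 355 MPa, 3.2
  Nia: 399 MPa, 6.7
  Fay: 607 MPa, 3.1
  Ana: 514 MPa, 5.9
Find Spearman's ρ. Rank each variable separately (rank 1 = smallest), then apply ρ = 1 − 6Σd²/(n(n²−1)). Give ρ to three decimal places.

-0.100

Ranks of variable 1: 4, 1, 2, 5, 3
Ranks of variable 2: 5, 2, 4, 1, 3
d = r₁ − r₂: -1, -1, -2, 4, 0
d²: 1, 1, 4, 16, 0; Σd² = 22
ρ = 1 − 6·22/(5·24) = 1 − 132/120 = -0.100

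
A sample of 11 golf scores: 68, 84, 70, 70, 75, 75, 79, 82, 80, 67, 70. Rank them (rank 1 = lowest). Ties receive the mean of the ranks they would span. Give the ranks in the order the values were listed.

2, 11, 4, 4, 6.5, 6.5, 8, 10, 9, 1, 4

Sorted (ascending): 67, 68, 70, 70, 70, 75, 75, 79, 80, 82, 84
The 3 values of 70 occupy positions 3–5 → average rank 4.
The 2 values of 75 occupy positions 6–7 → average rank (6+7)/2 = 6.5.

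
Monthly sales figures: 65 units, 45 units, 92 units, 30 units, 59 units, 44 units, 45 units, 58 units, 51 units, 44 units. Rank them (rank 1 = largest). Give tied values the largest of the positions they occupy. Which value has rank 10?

30

Sorted (descending): 92, 65, 59, 58, 51, 45, 45, 44, 44, 30
The 2 values of 45 occupy positions 6–7 → each gets rank 7.
The 2 values of 44 occupy positions 8–9 → each gets rank 9.
Rank 10 → value 30.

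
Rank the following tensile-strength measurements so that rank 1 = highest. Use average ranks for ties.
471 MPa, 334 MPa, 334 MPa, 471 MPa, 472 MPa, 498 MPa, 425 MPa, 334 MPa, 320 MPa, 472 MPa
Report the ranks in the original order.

Sorted (descending): 498, 472, 472, 471, 471, 425, 334, 334, 334, 320
The 2 values of 472 occupy positions 2–3 → average rank (2+3)/2 = 2.5.
The 2 values of 471 occupy positions 4–5 → average rank (4+5)/2 = 4.5.
The 3 values of 334 occupy positions 7–9 → average rank 8.

4.5, 8, 8, 4.5, 2.5, 1, 6, 8, 10, 2.5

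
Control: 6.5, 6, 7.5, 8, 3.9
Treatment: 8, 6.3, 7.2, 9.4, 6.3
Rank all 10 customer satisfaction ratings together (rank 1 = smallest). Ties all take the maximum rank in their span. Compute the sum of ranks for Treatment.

Sorted (ascending): 3.9, 6, 6.3, 6.3, 6.5, 7.2, 7.5, 8, 8, 9.4
The 2 values of 6.3 occupy positions 3–4 → each gets rank 4.
The 2 values of 8 occupy positions 8–9 → each gets rank 9.
Treatment values → pooled ranks: 8→9, 6.3→4, 7.2→6, 9.4→10, 6.3→4
Rank sum = 9 + 4 + 6 + 10 + 4 = 33

33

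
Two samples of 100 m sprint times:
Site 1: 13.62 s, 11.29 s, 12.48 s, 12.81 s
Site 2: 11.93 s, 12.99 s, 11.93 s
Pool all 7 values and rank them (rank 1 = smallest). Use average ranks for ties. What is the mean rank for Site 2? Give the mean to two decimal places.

Sorted (ascending): 11.29, 11.93, 11.93, 12.48, 12.81, 12.99, 13.62
The 2 values of 11.93 occupy positions 2–3 → average rank (2+3)/2 = 2.5.
Site 2 values → pooled ranks: 11.93→2.5, 12.99→6, 11.93→2.5
Mean rank = (2.5 + 6 + 2.5) / 3 = 3.67

3.67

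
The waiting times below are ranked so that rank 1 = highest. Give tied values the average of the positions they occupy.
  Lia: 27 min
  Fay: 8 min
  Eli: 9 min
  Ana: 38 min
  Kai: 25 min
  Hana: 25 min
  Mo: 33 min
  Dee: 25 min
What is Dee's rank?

Sorted (descending): 38, 33, 27, 25, 25, 25, 9, 8
The 3 values of 25 occupy positions 4–6 → average rank 5.
Dee has value 25 min → rank 5.

5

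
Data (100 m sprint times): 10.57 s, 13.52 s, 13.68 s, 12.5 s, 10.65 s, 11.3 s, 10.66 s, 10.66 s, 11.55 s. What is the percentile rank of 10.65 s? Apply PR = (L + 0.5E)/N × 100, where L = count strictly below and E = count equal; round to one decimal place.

N = 9.
Strictly below 10.65: 1. Equal to 10.65: 1.
PR = (1 + 0.5·1)/9 × 100 = 16.7

16.7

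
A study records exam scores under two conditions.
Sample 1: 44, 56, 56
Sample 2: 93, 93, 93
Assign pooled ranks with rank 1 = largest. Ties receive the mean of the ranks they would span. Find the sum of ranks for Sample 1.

Sorted (descending): 93, 93, 93, 56, 56, 44
The 3 values of 93 occupy positions 1–3 → average rank 2.
The 2 values of 56 occupy positions 4–5 → average rank (4+5)/2 = 4.5.
Sample 1 values → pooled ranks: 44→6, 56→4.5, 56→4.5
Rank sum = 6 + 4.5 + 4.5 = 15

15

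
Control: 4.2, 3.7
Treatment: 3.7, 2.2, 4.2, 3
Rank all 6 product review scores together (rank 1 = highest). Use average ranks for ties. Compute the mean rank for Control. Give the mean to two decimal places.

Sorted (descending): 4.2, 4.2, 3.7, 3.7, 3, 2.2
The 2 values of 4.2 occupy positions 1–2 → average rank (1+2)/2 = 1.5.
The 2 values of 3.7 occupy positions 3–4 → average rank (3+4)/2 = 3.5.
Control values → pooled ranks: 4.2→1.5, 3.7→3.5
Mean rank = (1.5 + 3.5) / 2 = 2.50

2.50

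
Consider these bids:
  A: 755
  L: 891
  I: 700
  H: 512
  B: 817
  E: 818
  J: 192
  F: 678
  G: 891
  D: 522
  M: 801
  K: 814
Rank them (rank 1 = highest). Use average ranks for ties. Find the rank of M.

6

Sorted (descending): 891, 891, 818, 817, 814, 801, 755, 700, 678, 522, 512, 192
The 2 values of 891 occupy positions 1–2 → average rank (1+2)/2 = 1.5.
M has value 801 → rank 6.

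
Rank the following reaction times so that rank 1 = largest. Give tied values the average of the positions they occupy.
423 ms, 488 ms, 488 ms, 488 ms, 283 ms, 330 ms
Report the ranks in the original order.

4, 2, 2, 2, 6, 5

Sorted (descending): 488, 488, 488, 423, 330, 283
The 3 values of 488 occupy positions 1–3 → average rank 2.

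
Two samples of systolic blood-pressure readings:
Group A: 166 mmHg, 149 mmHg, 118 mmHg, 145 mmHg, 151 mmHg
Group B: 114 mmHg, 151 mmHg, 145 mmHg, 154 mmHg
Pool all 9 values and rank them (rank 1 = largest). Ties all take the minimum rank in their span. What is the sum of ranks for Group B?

20

Sorted (descending): 166, 154, 151, 151, 149, 145, 145, 118, 114
The 2 values of 151 occupy positions 3–4 → each gets rank 3.
The 2 values of 145 occupy positions 6–7 → each gets rank 6.
Group B values → pooled ranks: 114→9, 151→3, 145→6, 154→2
Rank sum = 9 + 3 + 6 + 2 = 20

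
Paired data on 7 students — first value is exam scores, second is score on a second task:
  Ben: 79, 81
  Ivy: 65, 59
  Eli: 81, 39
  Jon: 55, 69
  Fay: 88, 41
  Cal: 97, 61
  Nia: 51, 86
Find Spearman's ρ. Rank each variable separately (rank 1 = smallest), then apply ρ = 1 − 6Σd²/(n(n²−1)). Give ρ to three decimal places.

-0.607

Ranks of variable 1: 4, 3, 5, 2, 6, 7, 1
Ranks of variable 2: 6, 3, 1, 5, 2, 4, 7
d = r₁ − r₂: -2, 0, 4, -3, 4, 3, -6
d²: 4, 0, 16, 9, 16, 9, 36; Σd² = 90
ρ = 1 − 6·90/(7·48) = 1 − 540/336 = -0.607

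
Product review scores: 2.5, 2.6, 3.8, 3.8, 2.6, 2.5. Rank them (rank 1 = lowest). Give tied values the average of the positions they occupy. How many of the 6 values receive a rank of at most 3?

Sorted (ascending): 2.5, 2.5, 2.6, 2.6, 3.8, 3.8
The 2 values of 2.5 occupy positions 1–2 → average rank (1+2)/2 = 1.5.
The 2 values of 2.6 occupy positions 3–4 → average rank (3+4)/2 = 3.5.
The 2 values of 3.8 occupy positions 5–6 → average rank (5+6)/2 = 5.5.
Ranks ≤ 3: {1.5, 1.5} → 2 values.

2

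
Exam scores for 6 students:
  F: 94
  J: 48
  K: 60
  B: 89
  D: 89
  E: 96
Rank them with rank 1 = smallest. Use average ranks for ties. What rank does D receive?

3.5

Sorted (ascending): 48, 60, 89, 89, 94, 96
The 2 values of 89 occupy positions 3–4 → average rank (3+4)/2 = 3.5.
D has value 89 → rank 3.5.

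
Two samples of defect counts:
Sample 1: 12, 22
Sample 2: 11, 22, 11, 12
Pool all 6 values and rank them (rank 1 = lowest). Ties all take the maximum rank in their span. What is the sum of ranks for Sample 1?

10

Sorted (ascending): 11, 11, 12, 12, 22, 22
The 2 values of 11 occupy positions 1–2 → each gets rank 2.
The 2 values of 12 occupy positions 3–4 → each gets rank 4.
The 2 values of 22 occupy positions 5–6 → each gets rank 6.
Sample 1 values → pooled ranks: 12→4, 22→6
Rank sum = 4 + 6 = 10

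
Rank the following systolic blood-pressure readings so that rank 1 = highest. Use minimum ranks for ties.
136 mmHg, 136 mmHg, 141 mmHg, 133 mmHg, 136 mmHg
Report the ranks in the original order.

2, 2, 1, 5, 2

Sorted (descending): 141, 136, 136, 136, 133
The 3 values of 136 occupy positions 2–4 → each gets rank 2.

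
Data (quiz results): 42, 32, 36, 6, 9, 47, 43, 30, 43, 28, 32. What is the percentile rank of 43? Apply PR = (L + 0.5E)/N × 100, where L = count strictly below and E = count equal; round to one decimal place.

81.8

N = 11.
Strictly below 43: 8. Equal to 43: 2.
PR = (8 + 0.5·2)/11 × 100 = 81.8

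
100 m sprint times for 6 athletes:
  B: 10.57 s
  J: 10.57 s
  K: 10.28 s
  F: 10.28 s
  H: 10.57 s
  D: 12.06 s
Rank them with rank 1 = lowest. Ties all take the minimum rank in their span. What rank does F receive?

Sorted (ascending): 10.28, 10.28, 10.57, 10.57, 10.57, 12.06
The 2 values of 10.28 occupy positions 1–2 → each gets rank 1.
The 3 values of 10.57 occupy positions 3–5 → each gets rank 3.
F has value 10.28 s → rank 1.

1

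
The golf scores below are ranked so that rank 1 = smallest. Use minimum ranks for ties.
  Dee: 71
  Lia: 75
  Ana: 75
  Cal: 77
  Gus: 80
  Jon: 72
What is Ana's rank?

3

Sorted (ascending): 71, 72, 75, 75, 77, 80
The 2 values of 75 occupy positions 3–4 → each gets rank 3.
Ana has value 75 → rank 3.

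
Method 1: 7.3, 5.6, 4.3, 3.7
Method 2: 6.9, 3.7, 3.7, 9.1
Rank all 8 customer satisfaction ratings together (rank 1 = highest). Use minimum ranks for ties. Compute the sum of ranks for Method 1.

17

Sorted (descending): 9.1, 7.3, 6.9, 5.6, 4.3, 3.7, 3.7, 3.7
The 3 values of 3.7 occupy positions 6–8 → each gets rank 6.
Method 1 values → pooled ranks: 7.3→2, 5.6→4, 4.3→5, 3.7→6
Rank sum = 2 + 4 + 5 + 6 = 17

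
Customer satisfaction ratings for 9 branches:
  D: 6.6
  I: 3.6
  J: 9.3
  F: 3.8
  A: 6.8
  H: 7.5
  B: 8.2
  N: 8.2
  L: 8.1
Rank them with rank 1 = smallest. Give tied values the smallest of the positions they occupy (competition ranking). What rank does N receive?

Sorted (ascending): 3.6, 3.8, 6.6, 6.8, 7.5, 8.1, 8.2, 8.2, 9.3
The 2 values of 8.2 occupy positions 7–8 → each gets rank 7.
N has value 8.2 → rank 7.

7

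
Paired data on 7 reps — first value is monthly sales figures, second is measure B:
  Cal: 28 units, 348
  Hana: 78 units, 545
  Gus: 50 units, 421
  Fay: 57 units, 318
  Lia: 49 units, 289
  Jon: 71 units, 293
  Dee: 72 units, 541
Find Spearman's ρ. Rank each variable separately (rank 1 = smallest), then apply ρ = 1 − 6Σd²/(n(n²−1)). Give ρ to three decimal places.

0.571

Ranks of variable 1: 1, 7, 3, 4, 2, 5, 6
Ranks of variable 2: 4, 7, 5, 3, 1, 2, 6
d = r₁ − r₂: -3, 0, -2, 1, 1, 3, 0
d²: 9, 0, 4, 1, 1, 9, 0; Σd² = 24
ρ = 1 − 6·24/(7·48) = 1 − 144/336 = 0.571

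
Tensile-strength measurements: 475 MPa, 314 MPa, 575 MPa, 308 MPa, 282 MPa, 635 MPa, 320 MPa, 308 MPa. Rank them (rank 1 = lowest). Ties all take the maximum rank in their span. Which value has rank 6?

475

Sorted (ascending): 282, 308, 308, 314, 320, 475, 575, 635
The 2 values of 308 occupy positions 2–3 → each gets rank 3.
Rank 6 → value 475.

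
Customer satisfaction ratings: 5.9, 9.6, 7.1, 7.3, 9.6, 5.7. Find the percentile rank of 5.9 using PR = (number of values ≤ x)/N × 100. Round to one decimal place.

33.3

N = 6.
Strictly below 5.9: 1. Equal to 5.9: 1.
PR = 2/6 × 100 = 33.3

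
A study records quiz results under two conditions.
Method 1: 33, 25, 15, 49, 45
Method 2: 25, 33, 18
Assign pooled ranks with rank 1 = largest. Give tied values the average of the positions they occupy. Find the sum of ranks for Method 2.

Sorted (descending): 49, 45, 33, 33, 25, 25, 18, 15
The 2 values of 33 occupy positions 3–4 → average rank (3+4)/2 = 3.5.
The 2 values of 25 occupy positions 5–6 → average rank (5+6)/2 = 5.5.
Method 2 values → pooled ranks: 25→5.5, 33→3.5, 18→7
Rank sum = 5.5 + 3.5 + 7 = 16

16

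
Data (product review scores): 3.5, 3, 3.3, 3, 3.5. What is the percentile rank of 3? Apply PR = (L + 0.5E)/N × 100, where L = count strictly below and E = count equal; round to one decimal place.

20.0

N = 5.
Strictly below 3: 0. Equal to 3: 2.
PR = (0 + 0.5·2)/5 × 100 = 20.0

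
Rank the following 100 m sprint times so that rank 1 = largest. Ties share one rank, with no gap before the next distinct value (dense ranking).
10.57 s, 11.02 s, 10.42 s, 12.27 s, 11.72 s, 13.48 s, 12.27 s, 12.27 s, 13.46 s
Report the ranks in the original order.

6, 5, 7, 3, 4, 1, 3, 3, 2

Sorted (descending): 13.48, 13.46, 12.27, 12.27, 12.27, 11.72, 11.02, 10.57, 10.42
The 3 values of 12.27 share dense rank 3.
Remaining distinct values take the next consecutive integers.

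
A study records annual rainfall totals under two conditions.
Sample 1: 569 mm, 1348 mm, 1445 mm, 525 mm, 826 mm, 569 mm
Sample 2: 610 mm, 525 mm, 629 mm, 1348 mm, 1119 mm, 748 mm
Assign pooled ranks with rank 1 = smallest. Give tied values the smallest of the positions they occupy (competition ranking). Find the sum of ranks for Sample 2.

38

Sorted (ascending): 525, 525, 569, 569, 610, 629, 748, 826, 1119, 1348, 1348, 1445
The 2 values of 525 occupy positions 1–2 → each gets rank 1.
The 2 values of 569 occupy positions 3–4 → each gets rank 3.
The 2 values of 1348 occupy positions 10–11 → each gets rank 10.
Sample 2 values → pooled ranks: 610→5, 525→1, 629→6, 1348→10, 1119→9, 748→7
Rank sum = 5 + 1 + 6 + 10 + 9 + 7 = 38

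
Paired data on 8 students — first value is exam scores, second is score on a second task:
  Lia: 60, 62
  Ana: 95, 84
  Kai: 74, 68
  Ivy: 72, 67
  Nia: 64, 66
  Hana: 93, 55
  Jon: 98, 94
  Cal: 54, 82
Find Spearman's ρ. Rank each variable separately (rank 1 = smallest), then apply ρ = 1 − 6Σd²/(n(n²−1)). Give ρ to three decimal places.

0.405

Ranks of variable 1: 2, 7, 5, 4, 3, 6, 8, 1
Ranks of variable 2: 2, 7, 5, 4, 3, 1, 8, 6
d = r₁ − r₂: 0, 0, 0, 0, 0, 5, 0, -5
d²: 0, 0, 0, 0, 0, 25, 0, 25; Σd² = 50
ρ = 1 − 6·50/(8·63) = 1 − 300/504 = 0.405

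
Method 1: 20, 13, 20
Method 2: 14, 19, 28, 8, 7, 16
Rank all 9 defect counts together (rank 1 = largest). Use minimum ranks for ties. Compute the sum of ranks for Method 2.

33

Sorted (descending): 28, 20, 20, 19, 16, 14, 13, 8, 7
The 2 values of 20 occupy positions 2–3 → each gets rank 2.
Method 2 values → pooled ranks: 14→6, 19→4, 28→1, 8→8, 7→9, 16→5
Rank sum = 6 + 4 + 1 + 8 + 9 + 5 = 33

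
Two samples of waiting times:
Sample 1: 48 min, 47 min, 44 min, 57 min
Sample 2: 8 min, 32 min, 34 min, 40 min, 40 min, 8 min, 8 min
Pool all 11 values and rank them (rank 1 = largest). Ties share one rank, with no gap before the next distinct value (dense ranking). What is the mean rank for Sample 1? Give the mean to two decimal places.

Sorted (descending): 57, 48, 47, 44, 40, 40, 34, 32, 8, 8, 8
The 2 values of 40 share dense rank 5.
The 3 values of 8 share dense rank 8.
Remaining distinct values take the next consecutive integers.
Sample 1 values → pooled ranks: 48→2, 47→3, 44→4, 57→1
Mean rank = (2 + 3 + 4 + 1) / 4 = 2.50

2.50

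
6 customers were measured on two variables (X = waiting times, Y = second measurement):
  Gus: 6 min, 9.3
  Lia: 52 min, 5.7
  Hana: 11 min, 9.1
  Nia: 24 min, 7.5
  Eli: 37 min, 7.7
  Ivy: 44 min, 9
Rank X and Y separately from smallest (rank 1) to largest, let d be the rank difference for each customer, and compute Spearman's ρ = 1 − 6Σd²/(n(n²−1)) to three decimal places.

Ranks of variable 1: 1, 6, 2, 3, 4, 5
Ranks of variable 2: 6, 1, 5, 2, 3, 4
d = r₁ − r₂: -5, 5, -3, 1, 1, 1
d²: 25, 25, 9, 1, 1, 1; Σd² = 62
ρ = 1 − 6·62/(6·35) = 1 − 372/210 = -0.771

-0.771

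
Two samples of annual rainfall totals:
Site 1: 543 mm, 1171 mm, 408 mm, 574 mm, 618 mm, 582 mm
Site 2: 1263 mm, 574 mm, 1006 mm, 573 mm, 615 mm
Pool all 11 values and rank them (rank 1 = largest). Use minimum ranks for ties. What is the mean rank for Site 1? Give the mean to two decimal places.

6.67

Sorted (descending): 1263, 1171, 1006, 618, 615, 582, 574, 574, 573, 543, 408
The 2 values of 574 occupy positions 7–8 → each gets rank 7.
Site 1 values → pooled ranks: 543→10, 1171→2, 408→11, 574→7, 618→4, 582→6
Mean rank = (10 + 2 + 11 + 7 + 4 + 6) / 6 = 6.67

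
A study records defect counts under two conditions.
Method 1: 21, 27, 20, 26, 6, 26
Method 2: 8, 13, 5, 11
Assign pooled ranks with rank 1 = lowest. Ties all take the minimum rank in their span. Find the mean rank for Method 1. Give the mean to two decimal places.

Sorted (ascending): 5, 6, 8, 11, 13, 20, 21, 26, 26, 27
The 2 values of 26 occupy positions 8–9 → each gets rank 8.
Method 1 values → pooled ranks: 21→7, 27→10, 20→6, 26→8, 6→2, 26→8
Mean rank = (7 + 10 + 6 + 8 + 2 + 8) / 6 = 6.83

6.83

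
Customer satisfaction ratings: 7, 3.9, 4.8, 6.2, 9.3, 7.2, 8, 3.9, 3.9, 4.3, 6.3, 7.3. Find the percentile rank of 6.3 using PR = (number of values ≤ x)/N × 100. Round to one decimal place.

58.3

N = 12.
Strictly below 6.3: 6. Equal to 6.3: 1.
PR = 7/12 × 100 = 58.3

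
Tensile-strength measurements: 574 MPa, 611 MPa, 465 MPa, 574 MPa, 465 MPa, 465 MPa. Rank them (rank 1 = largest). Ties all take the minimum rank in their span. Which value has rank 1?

611

Sorted (descending): 611, 574, 574, 465, 465, 465
The 2 values of 574 occupy positions 2–3 → each gets rank 2.
The 3 values of 465 occupy positions 4–6 → each gets rank 4.
Rank 1 → value 611.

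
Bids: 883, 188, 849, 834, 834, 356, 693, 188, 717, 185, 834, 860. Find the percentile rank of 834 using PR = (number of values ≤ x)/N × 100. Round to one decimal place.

75.0

N = 12.
Strictly below 834: 6. Equal to 834: 3.
PR = 9/12 × 100 = 75.0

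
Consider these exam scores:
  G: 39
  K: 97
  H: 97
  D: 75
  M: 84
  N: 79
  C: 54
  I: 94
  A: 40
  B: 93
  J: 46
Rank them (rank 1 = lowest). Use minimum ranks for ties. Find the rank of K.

10

Sorted (ascending): 39, 40, 46, 54, 75, 79, 84, 93, 94, 97, 97
The 2 values of 97 occupy positions 10–11 → each gets rank 10.
K has value 97 → rank 10.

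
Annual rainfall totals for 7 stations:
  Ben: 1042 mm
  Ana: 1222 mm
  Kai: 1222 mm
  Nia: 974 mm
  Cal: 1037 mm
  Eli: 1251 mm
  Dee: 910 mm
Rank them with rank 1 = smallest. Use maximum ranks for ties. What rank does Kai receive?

Sorted (ascending): 910, 974, 1037, 1042, 1222, 1222, 1251
The 2 values of 1222 occupy positions 5–6 → each gets rank 6.
Kai has value 1222 mm → rank 6.

6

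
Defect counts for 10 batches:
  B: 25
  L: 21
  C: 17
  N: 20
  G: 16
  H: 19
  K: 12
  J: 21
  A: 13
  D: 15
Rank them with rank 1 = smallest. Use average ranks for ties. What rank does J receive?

Sorted (ascending): 12, 13, 15, 16, 17, 19, 20, 21, 21, 25
The 2 values of 21 occupy positions 8–9 → average rank (8+9)/2 = 8.5.
J has value 21 → rank 8.5.

8.5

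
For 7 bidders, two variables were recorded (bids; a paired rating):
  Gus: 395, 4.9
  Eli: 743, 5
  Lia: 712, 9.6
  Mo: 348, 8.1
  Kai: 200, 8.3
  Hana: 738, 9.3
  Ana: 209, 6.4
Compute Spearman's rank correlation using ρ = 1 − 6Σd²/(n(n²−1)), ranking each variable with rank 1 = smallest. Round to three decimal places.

Ranks of variable 1: 4, 7, 5, 3, 1, 6, 2
Ranks of variable 2: 1, 2, 7, 4, 5, 6, 3
d = r₁ − r₂: 3, 5, -2, -1, -4, 0, -1
d²: 9, 25, 4, 1, 16, 0, 1; Σd² = 56
ρ = 1 − 6·56/(7·48) = 1 − 336/336 = 0.000

0.000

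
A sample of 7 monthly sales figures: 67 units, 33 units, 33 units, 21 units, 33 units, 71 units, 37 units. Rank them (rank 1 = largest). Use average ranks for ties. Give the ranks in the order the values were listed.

Sorted (descending): 71, 67, 37, 33, 33, 33, 21
The 3 values of 33 occupy positions 4–6 → average rank 5.

2, 5, 5, 7, 5, 1, 3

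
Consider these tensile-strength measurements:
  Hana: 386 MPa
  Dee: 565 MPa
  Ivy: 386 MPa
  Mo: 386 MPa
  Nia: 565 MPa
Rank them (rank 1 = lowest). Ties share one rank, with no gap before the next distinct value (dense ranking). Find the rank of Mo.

1

Sorted (ascending): 386, 386, 386, 565, 565
The 3 values of 386 share dense rank 1.
The 2 values of 565 share dense rank 2.
Mo has value 386 MPa → rank 1.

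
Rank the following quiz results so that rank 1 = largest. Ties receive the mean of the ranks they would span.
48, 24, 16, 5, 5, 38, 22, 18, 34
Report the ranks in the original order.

1, 4, 7, 8.5, 8.5, 2, 5, 6, 3

Sorted (descending): 48, 38, 34, 24, 22, 18, 16, 5, 5
The 2 values of 5 occupy positions 8–9 → average rank (8+9)/2 = 8.5.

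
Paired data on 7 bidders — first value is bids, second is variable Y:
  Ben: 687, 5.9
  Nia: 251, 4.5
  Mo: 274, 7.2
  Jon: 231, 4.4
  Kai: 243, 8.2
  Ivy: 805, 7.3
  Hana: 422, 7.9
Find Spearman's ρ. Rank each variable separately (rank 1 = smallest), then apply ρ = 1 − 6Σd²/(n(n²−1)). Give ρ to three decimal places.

Ranks of variable 1: 6, 3, 4, 1, 2, 7, 5
Ranks of variable 2: 3, 2, 4, 1, 7, 5, 6
d = r₁ − r₂: 3, 1, 0, 0, -5, 2, -1
d²: 9, 1, 0, 0, 25, 4, 1; Σd² = 40
ρ = 1 − 6·40/(7·48) = 1 − 240/336 = 0.286

0.286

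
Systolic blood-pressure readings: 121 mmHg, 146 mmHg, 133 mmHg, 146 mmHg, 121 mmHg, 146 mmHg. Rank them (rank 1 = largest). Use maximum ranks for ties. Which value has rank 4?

Sorted (descending): 146, 146, 146, 133, 121, 121
The 3 values of 146 occupy positions 1–3 → each gets rank 3.
The 2 values of 121 occupy positions 5–6 → each gets rank 6.
Rank 4 → value 133.

133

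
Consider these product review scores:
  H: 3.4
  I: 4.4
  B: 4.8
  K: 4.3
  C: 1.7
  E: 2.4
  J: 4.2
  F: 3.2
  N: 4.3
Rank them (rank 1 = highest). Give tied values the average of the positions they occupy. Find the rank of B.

Sorted (descending): 4.8, 4.4, 4.3, 4.3, 4.2, 3.4, 3.2, 2.4, 1.7
The 2 values of 4.3 occupy positions 3–4 → average rank (3+4)/2 = 3.5.
B has value 4.8 → rank 1.

1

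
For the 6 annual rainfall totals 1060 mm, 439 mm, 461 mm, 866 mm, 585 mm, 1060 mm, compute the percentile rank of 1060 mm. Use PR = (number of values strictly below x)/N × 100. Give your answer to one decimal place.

N = 6.
Strictly below 1060: 4. Equal to 1060: 2.
PR = 4/6 × 100 = 66.7

66.7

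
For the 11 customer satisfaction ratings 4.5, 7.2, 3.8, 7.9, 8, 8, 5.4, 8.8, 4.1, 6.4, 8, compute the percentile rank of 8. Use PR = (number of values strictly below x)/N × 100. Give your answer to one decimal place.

N = 11.
Strictly below 8: 7. Equal to 8: 3.
PR = 7/11 × 100 = 63.6

63.6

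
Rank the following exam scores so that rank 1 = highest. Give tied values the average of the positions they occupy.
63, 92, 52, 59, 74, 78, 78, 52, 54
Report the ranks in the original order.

5, 1, 8.5, 6, 4, 2.5, 2.5, 8.5, 7

Sorted (descending): 92, 78, 78, 74, 63, 59, 54, 52, 52
The 2 values of 78 occupy positions 2–3 → average rank (2+3)/2 = 2.5.
The 2 values of 52 occupy positions 8–9 → average rank (8+9)/2 = 8.5.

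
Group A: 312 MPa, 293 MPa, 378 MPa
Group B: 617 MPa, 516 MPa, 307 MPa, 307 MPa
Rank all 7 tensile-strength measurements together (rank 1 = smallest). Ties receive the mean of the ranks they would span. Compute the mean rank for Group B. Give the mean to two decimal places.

4.50

Sorted (ascending): 293, 307, 307, 312, 378, 516, 617
The 2 values of 307 occupy positions 2–3 → average rank (2+3)/2 = 2.5.
Group B values → pooled ranks: 617→7, 516→6, 307→2.5, 307→2.5
Mean rank = (7 + 6 + 2.5 + 2.5) / 4 = 4.50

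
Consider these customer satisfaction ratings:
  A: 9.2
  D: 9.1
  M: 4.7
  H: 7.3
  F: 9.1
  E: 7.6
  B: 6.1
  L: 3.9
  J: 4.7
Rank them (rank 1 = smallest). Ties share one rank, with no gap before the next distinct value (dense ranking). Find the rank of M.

Sorted (ascending): 3.9, 4.7, 4.7, 6.1, 7.3, 7.6, 9.1, 9.1, 9.2
The 2 values of 4.7 share dense rank 2.
The 2 values of 9.1 share dense rank 6.
Remaining distinct values take the next consecutive integers.
M has value 4.7 → rank 2.

2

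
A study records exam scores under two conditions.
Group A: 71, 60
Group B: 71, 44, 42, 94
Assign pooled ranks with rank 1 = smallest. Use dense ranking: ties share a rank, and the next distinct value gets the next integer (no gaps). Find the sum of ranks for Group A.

Sorted (ascending): 42, 44, 60, 71, 71, 94
The 2 values of 71 share dense rank 4.
Remaining distinct values take the next consecutive integers.
Group A values → pooled ranks: 71→4, 60→3
Rank sum = 4 + 3 = 7

7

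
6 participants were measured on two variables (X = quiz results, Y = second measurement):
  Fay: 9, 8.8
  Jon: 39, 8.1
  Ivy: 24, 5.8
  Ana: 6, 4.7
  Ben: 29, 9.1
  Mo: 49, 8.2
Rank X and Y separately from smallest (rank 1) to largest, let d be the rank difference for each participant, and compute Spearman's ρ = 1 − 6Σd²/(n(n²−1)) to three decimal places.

Ranks of variable 1: 2, 5, 3, 1, 4, 6
Ranks of variable 2: 5, 3, 2, 1, 6, 4
d = r₁ − r₂: -3, 2, 1, 0, -2, 2
d²: 9, 4, 1, 0, 4, 4; Σd² = 22
ρ = 1 − 6·22/(6·35) = 1 − 132/210 = 0.371

0.371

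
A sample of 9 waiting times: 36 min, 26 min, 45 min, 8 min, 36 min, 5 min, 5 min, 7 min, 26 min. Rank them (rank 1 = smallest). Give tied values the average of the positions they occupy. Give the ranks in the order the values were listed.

Sorted (ascending): 5, 5, 7, 8, 26, 26, 36, 36, 45
The 2 values of 5 occupy positions 1–2 → average rank (1+2)/2 = 1.5.
The 2 values of 26 occupy positions 5–6 → average rank (5+6)/2 = 5.5.
The 2 values of 36 occupy positions 7–8 → average rank (7+8)/2 = 7.5.

7.5, 5.5, 9, 4, 7.5, 1.5, 1.5, 3, 5.5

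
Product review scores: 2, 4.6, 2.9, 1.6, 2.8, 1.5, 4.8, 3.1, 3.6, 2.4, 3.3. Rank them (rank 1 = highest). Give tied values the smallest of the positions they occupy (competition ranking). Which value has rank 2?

Sorted (descending): 4.8, 4.6, 3.6, 3.3, 3.1, 2.9, 2.8, 2.4, 2, 1.6, 1.5
No ties — each value takes its position as its rank.
Rank 2 → value 4.6.

4.6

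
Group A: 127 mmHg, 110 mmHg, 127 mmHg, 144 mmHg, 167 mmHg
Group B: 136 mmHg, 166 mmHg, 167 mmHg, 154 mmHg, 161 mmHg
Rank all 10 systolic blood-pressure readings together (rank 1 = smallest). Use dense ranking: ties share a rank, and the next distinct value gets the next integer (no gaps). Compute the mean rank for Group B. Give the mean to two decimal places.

Sorted (ascending): 110, 127, 127, 136, 144, 154, 161, 166, 167, 167
The 2 values of 127 share dense rank 2.
The 2 values of 167 share dense rank 8.
Remaining distinct values take the next consecutive integers.
Group B values → pooled ranks: 136→3, 166→7, 167→8, 154→5, 161→6
Mean rank = (3 + 7 + 8 + 5 + 6) / 5 = 5.80

5.80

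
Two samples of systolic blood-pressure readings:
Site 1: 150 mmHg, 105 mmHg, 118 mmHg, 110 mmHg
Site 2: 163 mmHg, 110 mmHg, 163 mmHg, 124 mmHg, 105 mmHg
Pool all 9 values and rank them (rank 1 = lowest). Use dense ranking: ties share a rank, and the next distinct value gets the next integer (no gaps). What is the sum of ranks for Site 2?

Sorted (ascending): 105, 105, 110, 110, 118, 124, 150, 163, 163
The 2 values of 105 share dense rank 1.
The 2 values of 110 share dense rank 2.
The 2 values of 163 share dense rank 6.
Remaining distinct values take the next consecutive integers.
Site 2 values → pooled ranks: 163→6, 110→2, 163→6, 124→4, 105→1
Rank sum = 6 + 2 + 6 + 4 + 1 = 19

19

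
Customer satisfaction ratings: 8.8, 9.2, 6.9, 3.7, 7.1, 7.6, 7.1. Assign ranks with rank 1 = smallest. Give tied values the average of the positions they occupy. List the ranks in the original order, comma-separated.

Sorted (ascending): 3.7, 6.9, 7.1, 7.1, 7.6, 8.8, 9.2
The 2 values of 7.1 occupy positions 3–4 → average rank (3+4)/2 = 3.5.

6, 7, 2, 1, 3.5, 5, 3.5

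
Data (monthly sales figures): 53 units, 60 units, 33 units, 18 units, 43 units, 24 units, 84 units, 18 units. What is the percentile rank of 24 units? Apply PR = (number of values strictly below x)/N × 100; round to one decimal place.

25.0

N = 8.
Strictly below 24: 2. Equal to 24: 1.
PR = 2/8 × 100 = 25.0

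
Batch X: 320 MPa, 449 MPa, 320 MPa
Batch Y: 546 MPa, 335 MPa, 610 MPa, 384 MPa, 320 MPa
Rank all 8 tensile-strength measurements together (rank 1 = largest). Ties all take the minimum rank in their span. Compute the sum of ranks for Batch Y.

Sorted (descending): 610, 546, 449, 384, 335, 320, 320, 320
The 3 values of 320 occupy positions 6–8 → each gets rank 6.
Batch Y values → pooled ranks: 546→2, 335→5, 610→1, 384→4, 320→6
Rank sum = 2 + 5 + 1 + 4 + 6 = 18

18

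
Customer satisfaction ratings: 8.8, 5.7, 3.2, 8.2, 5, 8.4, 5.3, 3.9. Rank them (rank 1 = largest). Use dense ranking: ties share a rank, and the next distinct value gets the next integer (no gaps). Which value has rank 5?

5.3

Sorted (descending): 8.8, 8.4, 8.2, 5.7, 5.3, 5, 3.9, 3.2
No ties — each value takes its position as its rank.
Rank 5 → value 5.3.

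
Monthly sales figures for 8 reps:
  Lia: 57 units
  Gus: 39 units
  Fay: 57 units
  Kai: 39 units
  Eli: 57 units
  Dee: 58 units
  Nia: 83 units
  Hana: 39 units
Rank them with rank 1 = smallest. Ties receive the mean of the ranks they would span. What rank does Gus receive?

2

Sorted (ascending): 39, 39, 39, 57, 57, 57, 58, 83
The 3 values of 39 occupy positions 1–3 → average rank 2.
The 3 values of 57 occupy positions 4–6 → average rank 5.
Gus has value 39 units → rank 2.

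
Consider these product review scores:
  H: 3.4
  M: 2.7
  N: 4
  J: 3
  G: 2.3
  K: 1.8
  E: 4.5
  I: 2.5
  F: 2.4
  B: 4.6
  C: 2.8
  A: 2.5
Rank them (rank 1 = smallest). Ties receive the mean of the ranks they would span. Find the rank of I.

Sorted (ascending): 1.8, 2.3, 2.4, 2.5, 2.5, 2.7, 2.8, 3, 3.4, 4, 4.5, 4.6
The 2 values of 2.5 occupy positions 4–5 → average rank (4+5)/2 = 4.5.
I has value 2.5 → rank 4.5.

4.5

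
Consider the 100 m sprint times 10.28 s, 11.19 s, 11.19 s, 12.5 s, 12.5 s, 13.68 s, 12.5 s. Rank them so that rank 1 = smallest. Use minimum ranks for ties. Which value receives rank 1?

Sorted (ascending): 10.28, 11.19, 11.19, 12.5, 12.5, 12.5, 13.68
The 2 values of 11.19 occupy positions 2–3 → each gets rank 2.
The 3 values of 12.5 occupy positions 4–6 → each gets rank 4.
Rank 1 → value 10.28.

10.28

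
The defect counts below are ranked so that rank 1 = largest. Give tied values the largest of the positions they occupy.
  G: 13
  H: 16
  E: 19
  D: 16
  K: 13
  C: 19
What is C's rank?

Sorted (descending): 19, 19, 16, 16, 13, 13
The 2 values of 19 occupy positions 1–2 → each gets rank 2.
The 2 values of 16 occupy positions 3–4 → each gets rank 4.
The 2 values of 13 occupy positions 5–6 → each gets rank 6.
C has value 19 → rank 2.

2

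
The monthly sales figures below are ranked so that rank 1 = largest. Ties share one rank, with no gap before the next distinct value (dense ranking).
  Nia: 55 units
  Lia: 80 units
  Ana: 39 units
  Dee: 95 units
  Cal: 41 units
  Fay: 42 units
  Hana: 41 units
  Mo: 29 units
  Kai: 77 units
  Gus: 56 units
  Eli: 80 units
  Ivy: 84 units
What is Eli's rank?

3

Sorted (descending): 95, 84, 80, 80, 77, 56, 55, 42, 41, 41, 39, 29
The 2 values of 80 share dense rank 3.
The 2 values of 41 share dense rank 8.
Remaining distinct values take the next consecutive integers.
Eli has value 80 units → rank 3.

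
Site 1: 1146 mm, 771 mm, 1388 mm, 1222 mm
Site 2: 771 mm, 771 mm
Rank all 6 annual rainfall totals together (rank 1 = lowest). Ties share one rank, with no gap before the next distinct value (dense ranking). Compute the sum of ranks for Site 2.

2

Sorted (ascending): 771, 771, 771, 1146, 1222, 1388
The 3 values of 771 share dense rank 1.
Remaining distinct values take the next consecutive integers.
Site 2 values → pooled ranks: 771→1, 771→1
Rank sum = 1 + 1 = 2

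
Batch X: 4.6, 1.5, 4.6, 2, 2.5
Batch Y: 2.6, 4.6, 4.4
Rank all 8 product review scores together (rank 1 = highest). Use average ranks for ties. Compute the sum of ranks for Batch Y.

11

Sorted (descending): 4.6, 4.6, 4.6, 4.4, 2.6, 2.5, 2, 1.5
The 3 values of 4.6 occupy positions 1–3 → average rank 2.
Batch Y values → pooled ranks: 2.6→5, 4.6→2, 4.4→4
Rank sum = 5 + 2 + 4 = 11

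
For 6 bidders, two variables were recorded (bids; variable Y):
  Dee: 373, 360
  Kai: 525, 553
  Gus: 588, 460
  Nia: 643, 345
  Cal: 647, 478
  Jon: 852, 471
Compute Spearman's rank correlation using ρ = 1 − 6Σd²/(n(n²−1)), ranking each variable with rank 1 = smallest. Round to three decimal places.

0.143

Ranks of variable 1: 1, 2, 3, 4, 5, 6
Ranks of variable 2: 2, 6, 3, 1, 5, 4
d = r₁ − r₂: -1, -4, 0, 3, 0, 2
d²: 1, 16, 0, 9, 0, 4; Σd² = 30
ρ = 1 − 6·30/(6·35) = 1 − 180/210 = 0.143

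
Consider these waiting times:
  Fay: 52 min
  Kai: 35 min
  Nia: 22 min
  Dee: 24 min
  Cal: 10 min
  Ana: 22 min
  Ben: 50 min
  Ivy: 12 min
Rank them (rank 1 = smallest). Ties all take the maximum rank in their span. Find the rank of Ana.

Sorted (ascending): 10, 12, 22, 22, 24, 35, 50, 52
The 2 values of 22 occupy positions 3–4 → each gets rank 4.
Ana has value 22 min → rank 4.

4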